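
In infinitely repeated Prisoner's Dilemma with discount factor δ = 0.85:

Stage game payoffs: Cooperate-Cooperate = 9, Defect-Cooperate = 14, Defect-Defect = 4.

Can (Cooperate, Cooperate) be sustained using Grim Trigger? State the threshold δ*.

δ* = 0.5; since δ = 0.85 ≥ 0.5, cooperation can be sustained

Work:
For Grim Trigger:
Cooperate forever: 9/(1-δ)
Defect then punished: 14 + 4·δ/(1-δ)
Need: 9/(1-δ) ≥ 14 + 4·δ/(1-δ)
Solving: δ ≥ (T-R)/(T-P) = (14-9)/(14-4) = 0.5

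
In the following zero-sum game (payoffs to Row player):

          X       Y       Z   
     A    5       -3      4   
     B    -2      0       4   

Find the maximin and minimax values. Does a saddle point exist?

Maximin = -2, Minimax = 0, Saddle: False

Work:
Row minimums: [-3, -2] → maximin = -2
Column maximums: [5, 0, 4] → minimax = 0
No saddle point (maximin ≠ minimax). Mixed strategy needed.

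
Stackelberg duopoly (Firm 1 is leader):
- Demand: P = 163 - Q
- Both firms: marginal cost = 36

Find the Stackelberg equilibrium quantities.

q₁* (leader) = 63.5, q₂* (follower) = 31.75

Work:
Follower's reaction: q₂ = (a - c - q₁)/2
Leader substitutes: π₁ = q₁·(a - q₁ - (a-c-q₁)/2 - c)
FOC: q₁* = (163 - 36)/2 = 63.50
Then: q₂* = (163 - 36 - 63.5)/2 = 31.75
Leader has first-mover advantage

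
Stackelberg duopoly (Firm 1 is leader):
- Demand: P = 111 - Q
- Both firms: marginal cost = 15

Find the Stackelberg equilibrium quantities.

q₁* (leader) = 48.0, q₂* (follower) = 24.0

Work:
Follower's reaction: q₂ = (a - c - q₁)/2
Leader substitutes: π₁ = q₁·(a - q₁ - (a-c-q₁)/2 - c)
FOC: q₁* = (111 - 15)/2 = 48.00
Then: q₂* = (111 - 15 - 48.0)/2 = 24.00
Leader has first-mover advantage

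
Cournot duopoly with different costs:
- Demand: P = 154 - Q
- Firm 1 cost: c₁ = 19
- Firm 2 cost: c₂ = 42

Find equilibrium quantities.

q₁* = 52.67, q₂* = 29.67

Work:
Reaction: q₁ = (154 - 19 - q₂)/2
Reaction: q₂ = (154 - 42 - q₁)/2
Solve simultaneously:
q₁* = (154 - 2×19 + 42)/3 = 52.67
q₂* = (154 - 2×42 + 19)/3 = 29.67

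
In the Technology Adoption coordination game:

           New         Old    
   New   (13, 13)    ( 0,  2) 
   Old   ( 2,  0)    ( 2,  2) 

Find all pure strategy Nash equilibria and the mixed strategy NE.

Pure NE: (New, New) and (Old, Old); Mixed NE: p = 0.1538, q = 0.1538

Work:
Check pure NE:
(New, New): (13, 13) - no unilateral deviation beneficial
(Old, Old): (2, 2) - no unilateral deviation beneficial
Mixed NE: P1 plays New with p = 0.1538, P2 plays New with q = 0.1538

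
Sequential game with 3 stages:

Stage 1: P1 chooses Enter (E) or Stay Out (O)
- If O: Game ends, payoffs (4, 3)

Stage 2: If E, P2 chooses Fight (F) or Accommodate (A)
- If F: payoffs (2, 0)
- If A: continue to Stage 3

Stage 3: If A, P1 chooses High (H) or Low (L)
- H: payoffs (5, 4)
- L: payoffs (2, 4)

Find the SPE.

SPE: (E, A, H); Outcome (5, 4)

Work:
Stage 3: P1 chooses H (5 vs 2)
Stage 2: P2: F->0, A->4 (anticipating H). Choose A
Stage 1: P1: O->4, E->5 (anticipating A, H). Choose E
SPE path: E -> A -> H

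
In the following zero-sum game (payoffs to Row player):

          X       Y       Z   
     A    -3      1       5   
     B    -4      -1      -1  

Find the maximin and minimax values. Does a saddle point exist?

Maximin = -3, Minimax = -3, Saddle: True

Work:
Row minimums: [-3, -4] → maximin = -3
Column maximums: [-3, 1, 5] → minimax = -3
Saddle point exists! Game value = -3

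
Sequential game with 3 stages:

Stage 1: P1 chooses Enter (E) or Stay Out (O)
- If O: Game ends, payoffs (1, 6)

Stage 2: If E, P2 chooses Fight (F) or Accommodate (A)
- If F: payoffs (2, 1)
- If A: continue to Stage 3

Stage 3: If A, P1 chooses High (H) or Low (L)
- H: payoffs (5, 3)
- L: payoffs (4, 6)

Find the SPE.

SPE: (E, A, H); Outcome (5, 3)

Work:
Stage 3: P1 chooses H (5 vs 4)
Stage 2: P2: F->1, A->3 (anticipating H). Choose A
Stage 1: P1: O->1, E->5 (anticipating A, H). Choose E
SPE path: E -> A -> H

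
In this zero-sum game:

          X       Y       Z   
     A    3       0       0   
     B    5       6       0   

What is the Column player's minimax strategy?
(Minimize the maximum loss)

Column should play Z, value = 0

Work:
Column player minimizes Row's maximum payoff:
Column X: max payoff to Row = 5
Column Y: max payoff to Row = 6
Column Z: max payoff to Row = 0
Minimum is 0, achieved by column Z.
Minimax strategy: Z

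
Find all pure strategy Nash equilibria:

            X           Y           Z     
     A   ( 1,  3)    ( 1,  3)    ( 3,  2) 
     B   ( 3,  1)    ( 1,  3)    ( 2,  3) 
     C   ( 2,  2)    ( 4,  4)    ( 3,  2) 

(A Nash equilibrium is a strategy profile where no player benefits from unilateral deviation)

Nash equilibrium: (C, Y)

Work:
Best responses:
  P1 vs X: payoffs [1, 3, 2] → best response B (payoff 3)
  P1 vs Y: payoffs [1, 1, 4] → best response C (payoff 4)
  P1 vs Z: payoffs [3, 2, 3] → best response A/C (payoff 3)
  P2 vs A: payoffs [3, 3, 2] → best response X/Y (payoff 3)
  P2 vs B: payoffs [1, 3, 3] → best response Y/Z (payoff 3)
  P2 vs C: payoffs [2, 4, 2] → best response Y (payoff 4)
Mutual best responses: (C,Y) → Nash equilibria.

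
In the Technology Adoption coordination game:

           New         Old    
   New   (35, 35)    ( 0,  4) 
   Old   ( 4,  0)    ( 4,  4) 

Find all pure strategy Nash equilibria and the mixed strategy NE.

Pure NE: (New, New) and (Old, Old); Mixed NE: p = 0.1143, q = 0.1143

Work:
Check pure NE:
(New, New): (35, 35) - no unilateral deviation beneficial
(Old, Old): (4, 4) - no unilateral deviation beneficial
Mixed NE: P1 plays New with p = 0.1143, P2 plays New with q = 0.1143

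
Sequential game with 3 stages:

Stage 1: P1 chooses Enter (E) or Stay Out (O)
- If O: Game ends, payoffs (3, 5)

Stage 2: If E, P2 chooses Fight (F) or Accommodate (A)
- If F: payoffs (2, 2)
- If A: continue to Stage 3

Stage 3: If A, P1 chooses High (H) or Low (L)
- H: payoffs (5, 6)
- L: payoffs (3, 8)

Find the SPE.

SPE: (E, A, H); Outcome (5, 6)

Work:
Stage 3: P1 chooses H (5 vs 3)
Stage 2: P2: F->2, A->6 (anticipating H). Choose A
Stage 1: P1: O->3, E->5 (anticipating A, H). Choose E
SPE path: E -> A -> H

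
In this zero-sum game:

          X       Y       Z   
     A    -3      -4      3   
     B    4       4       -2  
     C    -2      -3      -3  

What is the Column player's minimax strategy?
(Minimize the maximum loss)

Column should play Z, value = 3

Work:
Column player minimizes Row's maximum payoff:
Column X: max payoff to Row = 4
Column Y: max payoff to Row = 4
Column Z: max payoff to Row = 3
Minimum is 3, achieved by column Z.
Minimax strategy: Z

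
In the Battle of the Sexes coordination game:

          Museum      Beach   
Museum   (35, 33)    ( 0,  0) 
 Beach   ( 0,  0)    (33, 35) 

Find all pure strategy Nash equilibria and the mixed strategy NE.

Pure NE: (Museum, Museum) and (Beach, Beach); Mixed NE: p = 0.5147, q = 0.4853

Work:
Check pure NE:
(Museum, Museum): (35, 33) - no unilateral deviation beneficial
(Beach, Beach): (33, 35) - no unilateral deviation beneficial
Mixed NE: P1 plays Museum with p = 0.5147, P2 plays Museum with q = 0.4853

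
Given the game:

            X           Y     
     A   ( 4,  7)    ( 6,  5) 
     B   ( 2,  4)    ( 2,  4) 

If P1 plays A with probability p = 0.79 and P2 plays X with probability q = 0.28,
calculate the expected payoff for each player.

E[P1] = 4.7176, E[P2] = 5.2324

Work:
E[P1] = p·q·π₁(A,X) + p·(1-q)·π₁(A,Y) + (1-p)·q·π₁(B,X) + (1-p)·(1-q)·π₁(B,Y)
= 0.79·0.28·4 + 0.79·0.72·6 + 0.21·0.28·2 + 0.21·0.72·2
= 4.7176

E[P2] = 5.2324 (similar calculation)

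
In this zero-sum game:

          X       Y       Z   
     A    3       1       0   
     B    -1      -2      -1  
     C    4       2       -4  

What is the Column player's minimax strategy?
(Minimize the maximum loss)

Column should play Z, value = 0

Work:
Column player minimizes Row's maximum payoff:
Column X: max payoff to Row = 4
Column Y: max payoff to Row = 2
Column Z: max payoff to Row = 0
Minimum is 0, achieved by column Z.
Minimax strategy: Z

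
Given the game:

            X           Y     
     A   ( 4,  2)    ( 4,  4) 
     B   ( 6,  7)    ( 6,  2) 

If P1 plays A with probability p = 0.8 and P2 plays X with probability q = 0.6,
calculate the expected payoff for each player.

E[P1] = 4.4, E[P2] = 3.24

Work:
E[P1] = p·q·π₁(A,X) + p·(1-q)·π₁(A,Y) + (1-p)·q·π₁(B,X) + (1-p)·(1-q)·π₁(B,Y)
= 0.8·0.6·4 + 0.8·0.4·4 + 0.2·0.6·6 + 0.2·0.4·6
= 4.4

E[P2] = 3.24 (similar calculation)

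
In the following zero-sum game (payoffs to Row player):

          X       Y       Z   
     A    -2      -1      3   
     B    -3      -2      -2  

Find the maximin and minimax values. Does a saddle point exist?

Maximin = -2, Minimax = -2, Saddle: True

Work:
Row minimums: [-2, -3] → maximin = -2
Column maximums: [-2, -1, 3] → minimax = -2
Saddle point exists! Game value = -2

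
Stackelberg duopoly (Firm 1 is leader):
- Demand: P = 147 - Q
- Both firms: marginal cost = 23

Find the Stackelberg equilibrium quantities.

q₁* (leader) = 62.0, q₂* (follower) = 31.0

Work:
Follower's reaction: q₂ = (a - c - q₁)/2
Leader substitutes: π₁ = q₁·(a - q₁ - (a-c-q₁)/2 - c)
FOC: q₁* = (147 - 23)/2 = 62.00
Then: q₂* = (147 - 23 - 62.0)/2 = 31.00
Leader has first-mover advantage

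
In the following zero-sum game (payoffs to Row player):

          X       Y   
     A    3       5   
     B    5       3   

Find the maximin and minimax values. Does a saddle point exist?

Maximin = 3, Minimax = 5, Saddle: False

Work:
Row minimums: [3, 3] → maximin = 3
Column maximums: [5, 5] → minimax = 5
No saddle point (maximin ≠ minimax). Mixed strategy needed.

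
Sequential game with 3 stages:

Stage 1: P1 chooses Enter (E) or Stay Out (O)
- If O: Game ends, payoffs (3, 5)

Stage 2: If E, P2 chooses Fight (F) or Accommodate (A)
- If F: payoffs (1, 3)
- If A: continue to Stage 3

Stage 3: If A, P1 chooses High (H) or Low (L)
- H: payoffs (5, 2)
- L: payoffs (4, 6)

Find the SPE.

SPE: (O, F, H); Outcome (3, 5)

Work:
Stage 3: P1 chooses H (5 vs 4)
Stage 2: P2: F->3, A->2 (anticipating H). Choose F
Stage 1: P1: O->3, E->1 (anticipating F, H). Choose O
SPE path: O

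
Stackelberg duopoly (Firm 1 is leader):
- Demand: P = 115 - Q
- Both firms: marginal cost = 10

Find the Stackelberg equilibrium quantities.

q₁* (leader) = 52.5, q₂* (follower) = 26.25

Work:
Follower's reaction: q₂ = (a - c - q₁)/2
Leader substitutes: π₁ = q₁·(a - q₁ - (a-c-q₁)/2 - c)
FOC: q₁* = (115 - 10)/2 = 52.50
Then: q₂* = (115 - 10 - 52.5)/2 = 26.25
Leader has first-mover advantage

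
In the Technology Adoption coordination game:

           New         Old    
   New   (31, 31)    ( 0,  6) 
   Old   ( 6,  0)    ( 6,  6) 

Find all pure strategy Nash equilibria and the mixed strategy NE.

Pure NE: (New, New) and (Old, Old); Mixed NE: p = 0.1935, q = 0.1935

Work:
Check pure NE:
(New, New): (31, 31) - no unilateral deviation beneficial
(Old, Old): (6, 6) - no unilateral deviation beneficial
Mixed NE: P1 plays New with p = 0.1935, P2 plays New with q = 0.1935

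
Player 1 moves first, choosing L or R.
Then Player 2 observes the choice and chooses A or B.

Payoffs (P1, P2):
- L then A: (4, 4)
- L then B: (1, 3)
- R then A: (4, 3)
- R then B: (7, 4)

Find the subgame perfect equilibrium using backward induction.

P1 plays R, P2 plays A after L and B after R; Payoff (7, 4)

Work:
Backward induction:
After L: P2 chooses A → P1 gets 4
After R: P2 chooses B → P1 gets 7
P1 chooses R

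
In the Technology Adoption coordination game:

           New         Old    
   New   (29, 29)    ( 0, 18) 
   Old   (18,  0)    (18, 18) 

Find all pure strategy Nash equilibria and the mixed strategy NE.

Pure NE: (New, New) and (Old, Old); Mixed NE: p = 0.6207, q = 0.6207

Work:
Check pure NE:
(New, New): (29, 29) - no unilateral deviation beneficial
(Old, Old): (18, 18) - no unilateral deviation beneficial
Mixed NE: P1 plays New with p = 0.6207, P2 plays New with q = 0.6207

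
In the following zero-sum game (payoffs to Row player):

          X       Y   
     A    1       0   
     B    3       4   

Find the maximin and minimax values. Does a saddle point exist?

Maximin = 3, Minimax = 3, Saddle: True

Work:
Row minimums: [0, 3] → maximin = 3
Column maximums: [3, 4] → minimax = 3
Saddle point exists! Game value = 3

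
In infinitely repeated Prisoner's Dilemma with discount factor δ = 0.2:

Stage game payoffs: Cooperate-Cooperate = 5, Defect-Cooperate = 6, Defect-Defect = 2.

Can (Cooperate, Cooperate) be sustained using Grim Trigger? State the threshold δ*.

δ* = 0.25; since δ = 0.2 < 0.25, cooperation cannot be sustained

Work:
For Grim Trigger:
Cooperate forever: 5/(1-δ)
Defect then punished: 6 + 2·δ/(1-δ)
Need: 5/(1-δ) ≥ 6 + 2·δ/(1-δ)
Solving: δ ≥ (T-R)/(T-P) = (6-5)/(6-2) = 0.25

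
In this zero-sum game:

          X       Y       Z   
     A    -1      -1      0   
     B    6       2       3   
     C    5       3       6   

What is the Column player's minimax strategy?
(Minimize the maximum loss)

Column should play Y, value = 3

Work:
Column player minimizes Row's maximum payoff:
Column X: max payoff to Row = 6
Column Y: max payoff to Row = 3
Column Z: max payoff to Row = 6
Minimum is 3, achieved by column Y.
Minimax strategy: Y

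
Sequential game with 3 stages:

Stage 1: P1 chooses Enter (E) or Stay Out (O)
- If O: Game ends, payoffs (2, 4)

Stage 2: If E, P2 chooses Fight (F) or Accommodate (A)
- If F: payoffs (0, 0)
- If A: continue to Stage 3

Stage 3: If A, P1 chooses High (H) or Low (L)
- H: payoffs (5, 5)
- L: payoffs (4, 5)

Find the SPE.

SPE: (E, A, H); Outcome (5, 5)

Work:
Stage 3: P1 chooses H (5 vs 4)
Stage 2: P2: F->0, A->5 (anticipating H). Choose A
Stage 1: P1: O->2, E->5 (anticipating A, H). Choose E
SPE path: E -> A -> H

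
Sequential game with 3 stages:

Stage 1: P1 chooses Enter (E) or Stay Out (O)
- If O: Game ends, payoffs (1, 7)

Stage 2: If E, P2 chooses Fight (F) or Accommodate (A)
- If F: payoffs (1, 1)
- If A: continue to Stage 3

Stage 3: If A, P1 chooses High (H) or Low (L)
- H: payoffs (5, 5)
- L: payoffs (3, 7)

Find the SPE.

SPE: (E, A, H); Outcome (5, 5)

Work:
Stage 3: P1 chooses H (5 vs 3)
Stage 2: P2: F->1, A->5 (anticipating H). Choose A
Stage 1: P1: O->1, E->5 (anticipating A, H). Choose E
SPE path: E -> A -> H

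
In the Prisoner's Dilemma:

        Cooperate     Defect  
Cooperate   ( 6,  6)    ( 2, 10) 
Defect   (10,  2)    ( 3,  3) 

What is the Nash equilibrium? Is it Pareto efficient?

(Defect, Defect) is NE; not Pareto efficient

Work:
Defect dominates Cooperate for both players:
If P2 cooperates: Defect (10) > Cooperate (6)
If P2 defects: Defect (3) > Cooperate (2)
NE: (Defect, Defect) with payoff (3, 3)
But (Cooperate, Cooperate) = (6, 6) Pareto dominates (3, 3)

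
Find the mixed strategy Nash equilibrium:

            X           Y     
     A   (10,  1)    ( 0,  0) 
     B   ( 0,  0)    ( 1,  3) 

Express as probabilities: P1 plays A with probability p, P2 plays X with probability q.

p = 0.75, q = 0.0909

Work:
Find probabilities that make opponent indifferent:
P2 chooses q to make P1 indifferent between A and B
P1 chooses p to make P2 indifferent between X and Y
Mixed NE: P1 plays (A: 0.75, B: 0.25), P2 plays (X: 0.0909, Y: 0.9091)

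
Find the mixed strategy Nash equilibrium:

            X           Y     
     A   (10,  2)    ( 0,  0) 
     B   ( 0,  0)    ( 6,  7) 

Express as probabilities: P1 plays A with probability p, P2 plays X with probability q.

p = 0.7778, q = 0.375

Work:
Find probabilities that make opponent indifferent:
P2 chooses q to make P1 indifferent between A and B
P1 chooses p to make P2 indifferent between X and Y
Mixed NE: P1 plays (A: 0.7778, B: 0.2222), P2 plays (X: 0.375, Y: 0.625)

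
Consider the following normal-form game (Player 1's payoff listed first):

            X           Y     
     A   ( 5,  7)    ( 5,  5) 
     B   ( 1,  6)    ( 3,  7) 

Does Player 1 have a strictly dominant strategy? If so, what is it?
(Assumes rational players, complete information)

Yes, Player 1's strictly dominant strategy is A

Work:
A strategy strictly dominates another if it gives a strictly higher payoff against every opponent action. Compare each pair of P1's strategies column-by-column:
  A vs B: [5 vs 1, 5 vs 3] → A strictly dominates B
  B vs A: [1 vs 5, 3 vs 5] → B does not strictly dominate A (column X: 1 ≤ 5)
A strictly dominates every other strategy → strictly dominant.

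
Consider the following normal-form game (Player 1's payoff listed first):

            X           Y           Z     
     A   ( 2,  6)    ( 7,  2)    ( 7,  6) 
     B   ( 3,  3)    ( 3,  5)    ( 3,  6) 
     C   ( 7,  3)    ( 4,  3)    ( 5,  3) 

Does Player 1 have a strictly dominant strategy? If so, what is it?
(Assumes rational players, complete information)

No strictly dominant strategy exists for Player 1

Work:
A strategy strictly dominates another if it gives a strictly higher payoff against every opponent action. Compare each pair of P1's strategies column-by-column:
  A vs B: [2 vs 3, 7 vs 3, 7 vs 3] → A does not strictly dominate B (column X: 2 ≤ 3)
  A vs C: [2 vs 7, 7 vs 4, 7 vs 5] → A does not strictly dominate C (column X: 2 ≤ 7)
  B vs A: [3 vs 2, 3 vs 7, 3 vs 7] → B does not strictly dominate A (column Y: 3 ≤ 7)
  B vs C: [3 vs 7, 3 vs 4, 3 vs 5] → B does not strictly dominate C (column X: 3 ≤ 7)
  C vs A: [7 vs 2, 4 vs 7, 5 vs 7] → C does not strictly dominate A (column Y: 4 ≤ 7)
  C vs B: [7 vs 3, 4 vs 3, 5 vs 3] → C strictly dominates B
No single strategy strictly dominates all others → no strictly dominant strategy.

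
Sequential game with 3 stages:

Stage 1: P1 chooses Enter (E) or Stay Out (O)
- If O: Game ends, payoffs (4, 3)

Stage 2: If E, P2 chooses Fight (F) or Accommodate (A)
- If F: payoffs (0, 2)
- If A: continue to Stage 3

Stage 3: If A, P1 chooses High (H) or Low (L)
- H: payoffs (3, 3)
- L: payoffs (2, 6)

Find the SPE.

SPE: (O, A, H); Outcome (4, 3)

Work:
Stage 3: P1 chooses H (3 vs 2)
Stage 2: P2: F->2, A->3 (anticipating H). Choose A
Stage 1: P1: O->4, E->3 (anticipating A, H). Choose O
SPE path: O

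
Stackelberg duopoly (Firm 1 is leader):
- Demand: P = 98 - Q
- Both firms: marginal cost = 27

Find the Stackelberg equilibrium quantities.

q₁* (leader) = 35.5, q₂* (follower) = 17.75

Work:
Follower's reaction: q₂ = (a - c - q₁)/2
Leader substitutes: π₁ = q₁·(a - q₁ - (a-c-q₁)/2 - c)
FOC: q₁* = (98 - 27)/2 = 35.50
Then: q₂* = (98 - 27 - 35.5)/2 = 17.75
Leader has first-mover advantage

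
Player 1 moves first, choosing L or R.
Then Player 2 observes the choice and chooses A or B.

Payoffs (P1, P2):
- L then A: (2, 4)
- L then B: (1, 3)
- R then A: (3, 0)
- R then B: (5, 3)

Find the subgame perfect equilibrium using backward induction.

P1 plays R, P2 plays A after L and B after R; Payoff (5, 3)

Work:
Backward induction:
After L: P2 chooses A → P1 gets 2
After R: P2 chooses B → P1 gets 5
P1 chooses R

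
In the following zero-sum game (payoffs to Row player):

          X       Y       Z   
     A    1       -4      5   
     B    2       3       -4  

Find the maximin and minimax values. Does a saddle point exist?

Maximin = -4, Minimax = 2, Saddle: False

Work:
Row minimums: [-4, -4] → maximin = -4
Column maximums: [2, 3, 5] → minimax = 2
No saddle point (maximin ≠ minimax). Mixed strategy needed.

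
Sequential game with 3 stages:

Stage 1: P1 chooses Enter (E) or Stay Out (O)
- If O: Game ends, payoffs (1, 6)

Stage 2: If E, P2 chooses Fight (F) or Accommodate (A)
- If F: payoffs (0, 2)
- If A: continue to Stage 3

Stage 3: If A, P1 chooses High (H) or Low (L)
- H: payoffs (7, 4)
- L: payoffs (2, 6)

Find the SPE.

SPE: (E, A, H); Outcome (7, 4)

Work:
Stage 3: P1 chooses H (7 vs 2)
Stage 2: P2: F->2, A->4 (anticipating H). Choose A
Stage 1: P1: O->1, E->7 (anticipating A, H). Choose E
SPE path: E -> A -> H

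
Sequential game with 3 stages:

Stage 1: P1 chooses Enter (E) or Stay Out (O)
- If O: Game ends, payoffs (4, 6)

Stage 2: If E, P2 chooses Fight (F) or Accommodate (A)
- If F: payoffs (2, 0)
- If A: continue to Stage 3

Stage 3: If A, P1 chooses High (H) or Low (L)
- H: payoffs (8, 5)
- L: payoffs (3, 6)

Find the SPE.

SPE: (E, A, H); Outcome (8, 5)

Work:
Stage 3: P1 chooses H (8 vs 3)
Stage 2: P2: F->0, A->5 (anticipating H). Choose A
Stage 1: P1: O->4, E->8 (anticipating A, H). Choose E
SPE path: E -> A -> H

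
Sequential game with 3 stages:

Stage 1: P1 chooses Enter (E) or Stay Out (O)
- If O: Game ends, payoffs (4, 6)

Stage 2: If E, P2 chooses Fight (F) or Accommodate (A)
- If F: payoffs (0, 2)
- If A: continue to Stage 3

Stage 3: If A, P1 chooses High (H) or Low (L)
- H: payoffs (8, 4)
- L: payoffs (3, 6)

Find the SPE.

SPE: (E, A, H); Outcome (8, 4)

Work:
Stage 3: P1 chooses H (8 vs 3)
Stage 2: P2: F->2, A->4 (anticipating H). Choose A
Stage 1: P1: O->4, E->8 (anticipating A, H). Choose E
SPE path: E -> A -> H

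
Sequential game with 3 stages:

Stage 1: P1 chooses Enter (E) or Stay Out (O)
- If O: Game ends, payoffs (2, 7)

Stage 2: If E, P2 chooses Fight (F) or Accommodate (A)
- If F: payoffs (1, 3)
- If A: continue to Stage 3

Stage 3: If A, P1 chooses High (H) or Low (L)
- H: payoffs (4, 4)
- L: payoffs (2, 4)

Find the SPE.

SPE: (E, A, H); Outcome (4, 4)

Work:
Stage 3: P1 chooses H (4 vs 2)
Stage 2: P2: F->3, A->4 (anticipating H). Choose A
Stage 1: P1: O->2, E->4 (anticipating A, H). Choose E
SPE path: E -> A -> H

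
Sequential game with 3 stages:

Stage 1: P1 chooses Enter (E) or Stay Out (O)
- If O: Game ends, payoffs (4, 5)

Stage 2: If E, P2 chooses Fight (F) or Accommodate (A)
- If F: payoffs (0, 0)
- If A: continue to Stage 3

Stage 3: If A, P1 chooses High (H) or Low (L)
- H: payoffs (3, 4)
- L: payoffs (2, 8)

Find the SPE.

SPE: (O, A, H); Outcome (4, 5)

Work:
Stage 3: P1 chooses H (3 vs 2)
Stage 2: P2: F->0, A->4 (anticipating H). Choose A
Stage 1: P1: O->4, E->3 (anticipating A, H). Choose O
SPE path: O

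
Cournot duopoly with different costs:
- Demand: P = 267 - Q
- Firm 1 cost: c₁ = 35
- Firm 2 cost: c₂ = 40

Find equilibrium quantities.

q₁* = 79.0, q₂* = 74.0

Work:
Reaction: q₁ = (267 - 35 - q₂)/2
Reaction: q₂ = (267 - 40 - q₁)/2
Solve simultaneously:
q₁* = (267 - 2×35 + 40)/3 = 79.0
q₂* = (267 - 2×40 + 35)/3 = 74.0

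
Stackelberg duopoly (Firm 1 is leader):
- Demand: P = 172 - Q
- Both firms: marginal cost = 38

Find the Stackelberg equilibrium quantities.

q₁* (leader) = 67.0, q₂* (follower) = 33.5

Work:
Follower's reaction: q₂ = (a - c - q₁)/2
Leader substitutes: π₁ = q₁·(a - q₁ - (a-c-q₁)/2 - c)
FOC: q₁* = (172 - 38)/2 = 67.00
Then: q₂* = (172 - 38 - 67.0)/2 = 33.50
Leader has first-mover advantage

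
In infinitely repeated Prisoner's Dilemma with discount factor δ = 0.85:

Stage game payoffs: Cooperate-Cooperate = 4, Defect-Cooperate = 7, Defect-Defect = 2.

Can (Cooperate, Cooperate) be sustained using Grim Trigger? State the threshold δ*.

δ* = 0.6; since δ = 0.85 ≥ 0.6, cooperation can be sustained

Work:
For Grim Trigger:
Cooperate forever: 4/(1-δ)
Defect then punished: 7 + 2·δ/(1-δ)
Need: 4/(1-δ) ≥ 7 + 2·δ/(1-δ)
Solving: δ ≥ (T-R)/(T-P) = (7-4)/(7-2) = 0.6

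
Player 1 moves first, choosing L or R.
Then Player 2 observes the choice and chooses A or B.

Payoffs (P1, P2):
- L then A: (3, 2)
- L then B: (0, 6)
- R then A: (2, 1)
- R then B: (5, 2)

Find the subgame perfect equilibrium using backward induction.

P1 plays R, P2 plays B after L and B after R; Payoff (5, 2)

Work:
Backward induction:
After L: P2 chooses B → P1 gets 0
After R: P2 chooses B → P1 gets 5
P1 chooses R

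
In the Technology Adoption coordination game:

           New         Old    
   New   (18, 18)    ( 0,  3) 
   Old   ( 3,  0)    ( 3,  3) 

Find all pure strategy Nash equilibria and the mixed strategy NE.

Pure NE: (New, New) and (Old, Old); Mixed NE: p = 0.1667, q = 0.1667

Work:
Check pure NE:
(New, New): (18, 18) - no unilateral deviation beneficial
(Old, Old): (3, 3) - no unilateral deviation beneficial
Mixed NE: P1 plays New with p = 0.1667, P2 plays New with q = 0.1667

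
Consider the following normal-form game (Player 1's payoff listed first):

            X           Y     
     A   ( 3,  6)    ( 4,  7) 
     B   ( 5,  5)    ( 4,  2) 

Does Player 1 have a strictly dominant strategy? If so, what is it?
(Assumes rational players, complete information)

No strictly dominant strategy exists for Player 1

Work:
A strategy strictly dominates another if it gives a strictly higher payoff against every opponent action. Compare each pair of P1's strategies column-by-column:
  A vs B: [3 vs 5, 4 vs 4] → A does not strictly dominate B (column X: 3 ≤ 5)
  B vs A: [5 vs 3, 4 vs 4] → B does not strictly dominate A (column Y: 4 ≤ 4)
No single strategy strictly dominates all others → no strictly dominant strategy.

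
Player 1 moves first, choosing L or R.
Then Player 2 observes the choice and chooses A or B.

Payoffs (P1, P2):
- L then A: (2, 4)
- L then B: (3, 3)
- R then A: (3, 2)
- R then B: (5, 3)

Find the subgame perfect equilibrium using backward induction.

P1 plays R, P2 plays A after L and B after R; Payoff (5, 3)

Work:
Backward induction:
After L: P2 chooses A → P1 gets 2
After R: P2 chooses B → P1 gets 5
P1 chooses R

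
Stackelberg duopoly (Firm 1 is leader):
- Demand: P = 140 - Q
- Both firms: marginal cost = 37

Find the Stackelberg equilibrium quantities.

q₁* (leader) = 51.5, q₂* (follower) = 25.75

Work:
Follower's reaction: q₂ = (a - c - q₁)/2
Leader substitutes: π₁ = q₁·(a - q₁ - (a-c-q₁)/2 - c)
FOC: q₁* = (140 - 37)/2 = 51.50
Then: q₂* = (140 - 37 - 51.5)/2 = 25.75
Leader has first-mover advantage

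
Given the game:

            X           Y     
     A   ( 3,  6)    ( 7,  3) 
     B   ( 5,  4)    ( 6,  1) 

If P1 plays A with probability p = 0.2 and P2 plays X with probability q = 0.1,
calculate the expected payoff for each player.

E[P1] = 6.04, E[P2] = 1.7

Work:
E[P1] = p·q·π₁(A,X) + p·(1-q)·π₁(A,Y) + (1-p)·q·π₁(B,X) + (1-p)·(1-q)·π₁(B,Y)
= 0.2·0.1·3 + 0.2·0.9·7 + 0.8·0.1·5 + 0.8·0.9·6
= 6.04

E[P2] = 1.7 (similar calculation)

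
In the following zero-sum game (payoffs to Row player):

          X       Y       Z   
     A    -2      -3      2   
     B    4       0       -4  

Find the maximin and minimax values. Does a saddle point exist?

Maximin = -3, Minimax = 0, Saddle: False

Work:
Row minimums: [-3, -4] → maximin = -3
Column maximums: [4, 0, 2] → minimax = 0
No saddle point (maximin ≠ minimax). Mixed strategy needed.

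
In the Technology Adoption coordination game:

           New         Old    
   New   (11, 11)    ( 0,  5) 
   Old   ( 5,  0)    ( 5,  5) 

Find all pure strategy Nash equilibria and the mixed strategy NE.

Pure NE: (New, New) and (Old, Old); Mixed NE: p = 0.4545, q = 0.4545

Work:
Check pure NE:
(New, New): (11, 11) - no unilateral deviation beneficial
(Old, Old): (5, 5) - no unilateral deviation beneficial
Mixed NE: P1 plays New with p = 0.4545, P2 plays New with q = 0.4545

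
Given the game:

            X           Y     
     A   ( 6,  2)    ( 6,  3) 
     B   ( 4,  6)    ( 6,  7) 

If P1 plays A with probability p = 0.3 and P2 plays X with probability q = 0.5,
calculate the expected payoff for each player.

E[P1] = 5.3, E[P2] = 5.3

Work:
E[P1] = p·q·π₁(A,X) + p·(1-q)·π₁(A,Y) + (1-p)·q·π₁(B,X) + (1-p)·(1-q)·π₁(B,Y)
= 0.3·0.5·6 + 0.3·0.5·6 + 0.7·0.5·4 + 0.7·0.5·6
= 5.3

E[P2] = 5.3 (similar calculation)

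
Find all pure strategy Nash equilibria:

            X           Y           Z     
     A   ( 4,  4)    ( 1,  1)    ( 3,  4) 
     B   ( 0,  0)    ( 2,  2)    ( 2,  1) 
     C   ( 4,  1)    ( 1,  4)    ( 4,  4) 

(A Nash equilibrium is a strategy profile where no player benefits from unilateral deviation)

Nash equilibrium: (A, X), (B, Y), (C, Z)

Work:
Best responses:
  P1 vs X: payoffs [4, 0, 4] → best response A/C (payoff 4)
  P1 vs Y: payoffs [1, 2, 1] → best response B (payoff 2)
  P1 vs Z: payoffs [3, 2, 4] → best response C (payoff 4)
  P2 vs A: payoffs [4, 1, 4] → best response X/Z (payoff 4)
  P2 vs B: payoffs [0, 2, 1] → best response Y (payoff 2)
  P2 vs C: payoffs [1, 4, 4] → best response Y/Z (payoff 4)
Mutual best responses: (A,X), (B,Y), (C,Z) → Nash equilibria.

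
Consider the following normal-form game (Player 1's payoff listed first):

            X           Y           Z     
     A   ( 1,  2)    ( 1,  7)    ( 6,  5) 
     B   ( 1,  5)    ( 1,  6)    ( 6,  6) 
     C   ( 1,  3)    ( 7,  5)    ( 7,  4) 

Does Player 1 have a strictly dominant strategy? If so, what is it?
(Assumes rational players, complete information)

No strictly dominant strategy exists for Player 1

Work:
A strategy strictly dominates another if it gives a strictly higher payoff against every opponent action. Compare each pair of P1's strategies column-by-column:
  A vs B: [1 vs 1, 1 vs 1, 6 vs 6] → A does not strictly dominate B (column X: 1 ≤ 1)
  A vs C: [1 vs 1, 1 vs 7, 6 vs 7] → A does not strictly dominate C (column X: 1 ≤ 1)
  B vs A: [1 vs 1, 1 vs 1, 6 vs 6] → B does not strictly dominate A (column X: 1 ≤ 1)
  B vs C: [1 vs 1, 1 vs 7, 6 vs 7] → B does not strictly dominate C (column X: 1 ≤ 1)
  C vs A: [1 vs 1, 7 vs 1, 7 vs 6] → C does not strictly dominate A (column X: 1 ≤ 1)
  C vs B: [1 vs 1, 7 vs 1, 7 vs 6] → C does not strictly dominate B (column X: 1 ≤ 1)
No single strategy strictly dominates all others → no strictly dominant strategy.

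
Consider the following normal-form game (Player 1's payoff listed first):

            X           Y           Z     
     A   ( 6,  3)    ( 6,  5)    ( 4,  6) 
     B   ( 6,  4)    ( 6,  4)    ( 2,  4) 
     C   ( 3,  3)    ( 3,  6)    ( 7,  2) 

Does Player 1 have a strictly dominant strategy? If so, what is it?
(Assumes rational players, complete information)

No strictly dominant strategy exists for Player 1

Work:
A strategy strictly dominates another if it gives a strictly higher payoff against every opponent action. Compare each pair of P1's strategies column-by-column:
  A vs B: [6 vs 6, 6 vs 6, 4 vs 2] → A does not strictly dominate B (column X: 6 ≤ 6)
  A vs C: [6 vs 3, 6 vs 3, 4 vs 7] → A does not strictly dominate C (column Z: 4 ≤ 7)
  B vs A: [6 vs 6, 6 vs 6, 2 vs 4] → B does not strictly dominate A (column X: 6 ≤ 6)
  B vs C: [6 vs 3, 6 vs 3, 2 vs 7] → B does not strictly dominate C (column Z: 2 ≤ 7)
  C vs A: [3 vs 6, 3 vs 6, 7 vs 4] → C does not strictly dominate A (column X: 3 ≤ 6)
  C vs B: [3 vs 6, 3 vs 6, 7 vs 2] → C does not strictly dominate B (column X: 3 ≤ 6)
No single strategy strictly dominates all others → no strictly dominant strategy.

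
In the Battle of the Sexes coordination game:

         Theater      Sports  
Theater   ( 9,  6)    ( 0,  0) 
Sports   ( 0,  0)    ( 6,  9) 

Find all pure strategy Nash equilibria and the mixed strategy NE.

Pure NE: (Theater, Theater) and (Sports, Sports); Mixed NE: p = 0.6, q = 0.4

Work:
Check pure NE:
(Theater, Theater): (9, 6) - no unilateral deviation beneficial
(Sports, Sports): (6, 9) - no unilateral deviation beneficial
Mixed NE: P1 plays Theater with p = 0.6, P2 plays Theater with q = 0.4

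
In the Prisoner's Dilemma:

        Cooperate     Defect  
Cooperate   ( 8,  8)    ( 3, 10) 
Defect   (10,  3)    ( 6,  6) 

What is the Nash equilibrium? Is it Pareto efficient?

(Defect, Defect) is NE; not Pareto efficient

Work:
Defect dominates Cooperate for both players:
If P2 cooperates: Defect (10) > Cooperate (8)
If P2 defects: Defect (6) > Cooperate (3)
NE: (Defect, Defect) with payoff (6, 6)
But (Cooperate, Cooperate) = (8, 8) Pareto dominates (6, 6)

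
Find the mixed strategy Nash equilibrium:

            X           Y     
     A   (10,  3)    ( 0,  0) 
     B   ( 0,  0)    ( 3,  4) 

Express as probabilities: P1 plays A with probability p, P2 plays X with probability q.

p = 0.5714, q = 0.2308

Work:
Find probabilities that make opponent indifferent:
P2 chooses q to make P1 indifferent between A and B
P1 chooses p to make P2 indifferent between X and Y
Mixed NE: P1 plays (A: 0.5714, B: 0.4286), P2 plays (X: 0.2308, Y: 0.7692)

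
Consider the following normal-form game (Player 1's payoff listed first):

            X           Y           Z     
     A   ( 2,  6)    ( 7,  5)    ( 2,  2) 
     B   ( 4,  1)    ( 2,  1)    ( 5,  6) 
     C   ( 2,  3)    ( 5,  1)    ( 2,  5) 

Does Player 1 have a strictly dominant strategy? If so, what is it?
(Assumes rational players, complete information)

No strictly dominant strategy exists for Player 1

Work:
A strategy strictly dominates another if it gives a strictly higher payoff against every opponent action. Compare each pair of P1's strategies column-by-column:
  A vs B: [2 vs 4, 7 vs 2, 2 vs 5] → A does not strictly dominate B (column X: 2 ≤ 4)
  A vs C: [2 vs 2, 7 vs 5, 2 vs 2] → A does not strictly dominate C (column X: 2 ≤ 2)
  B vs A: [4 vs 2, 2 vs 7, 5 vs 2] → B does not strictly dominate A (column Y: 2 ≤ 7)
  B vs C: [4 vs 2, 2 vs 5, 5 vs 2] → B does not strictly dominate C (column Y: 2 ≤ 5)
  C vs A: [2 vs 2, 5 vs 7, 2 vs 2] → C does not strictly dominate A (column X: 2 ≤ 2)
  C vs B: [2 vs 4, 5 vs 2, 2 vs 5] → C does not strictly dominate B (column X: 2 ≤ 4)
No single strategy strictly dominates all others → no strictly dominant strategy.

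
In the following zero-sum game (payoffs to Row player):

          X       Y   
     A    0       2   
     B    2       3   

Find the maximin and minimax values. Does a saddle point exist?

Maximin = 2, Minimax = 2, Saddle: True

Work:
Row minimums: [0, 2] → maximin = 2
Column maximums: [2, 3] → minimax = 2
Saddle point exists! Game value = 2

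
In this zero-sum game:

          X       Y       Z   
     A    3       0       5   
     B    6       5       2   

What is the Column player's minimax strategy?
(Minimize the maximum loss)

Column should play Y or Z (all achieve the minimum), value = 5

Work:
Column player minimizes Row's maximum payoff:
Column X: max payoff to Row = 6
Column Y: max payoff to Row = 5
Column Z: max payoff to Row = 5
Minimum is 5, achieved by columns Y, Z (tied).
Each of Y or Z is a minimax strategy.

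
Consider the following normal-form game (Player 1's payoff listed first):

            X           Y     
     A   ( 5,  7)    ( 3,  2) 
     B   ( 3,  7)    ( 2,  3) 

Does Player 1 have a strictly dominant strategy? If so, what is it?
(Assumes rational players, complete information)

Yes, Player 1's strictly dominant strategy is A

Work:
A strategy strictly dominates another if it gives a strictly higher payoff against every opponent action. Compare each pair of P1's strategies column-by-column:
  A vs B: [5 vs 3, 3 vs 2] → A strictly dominates B
  B vs A: [3 vs 5, 2 vs 3] → B does not strictly dominate A (column X: 3 ≤ 5)
A strictly dominates every other strategy → strictly dominant.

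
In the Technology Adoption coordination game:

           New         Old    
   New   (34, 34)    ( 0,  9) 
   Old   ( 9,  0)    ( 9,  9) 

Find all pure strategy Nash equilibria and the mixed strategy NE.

Pure NE: (New, New) and (Old, Old); Mixed NE: p = 0.2647, q = 0.2647

Work:
Check pure NE:
(New, New): (34, 34) - no unilateral deviation beneficial
(Old, Old): (9, 9) - no unilateral deviation beneficial
Mixed NE: P1 plays New with p = 0.2647, P2 plays New with q = 0.2647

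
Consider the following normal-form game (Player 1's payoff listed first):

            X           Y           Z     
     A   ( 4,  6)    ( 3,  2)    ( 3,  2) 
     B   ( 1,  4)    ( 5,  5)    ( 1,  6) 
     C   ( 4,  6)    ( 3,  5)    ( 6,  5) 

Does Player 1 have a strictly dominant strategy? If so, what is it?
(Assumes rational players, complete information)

No strictly dominant strategy exists for Player 1

Work:
A strategy strictly dominates another if it gives a strictly higher payoff against every opponent action. Compare each pair of P1's strategies column-by-column:
  A vs B: [4 vs 1, 3 vs 5, 3 vs 1] → A does not strictly dominate B (column Y: 3 ≤ 5)
  A vs C: [4 vs 4, 3 vs 3, 3 vs 6] → A does not strictly dominate C (column X: 4 ≤ 4)
  B vs A: [1 vs 4, 5 vs 3, 1 vs 3] → B does not strictly dominate A (column X: 1 ≤ 4)
  B vs C: [1 vs 4, 5 vs 3, 1 vs 6] → B does not strictly dominate C (column X: 1 ≤ 4)
  C vs A: [4 vs 4, 3 vs 3, 6 vs 3] → C does not strictly dominate A (column X: 4 ≤ 4)
  C vs B: [4 vs 1, 3 vs 5, 6 vs 1] → C does not strictly dominate B (column Y: 3 ≤ 5)
No single strategy strictly dominates all others → no strictly dominant strategy.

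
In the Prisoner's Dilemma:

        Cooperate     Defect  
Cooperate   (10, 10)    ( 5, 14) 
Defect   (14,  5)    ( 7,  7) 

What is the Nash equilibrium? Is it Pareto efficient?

(Defect, Defect) is NE; not Pareto efficient

Work:
Defect dominates Cooperate for both players:
If P2 cooperates: Defect (14) > Cooperate (10)
If P2 defects: Defect (7) > Cooperate (5)
NE: (Defect, Defect) with payoff (7, 7)
But (Cooperate, Cooperate) = (10, 10) Pareto dominates (7, 7)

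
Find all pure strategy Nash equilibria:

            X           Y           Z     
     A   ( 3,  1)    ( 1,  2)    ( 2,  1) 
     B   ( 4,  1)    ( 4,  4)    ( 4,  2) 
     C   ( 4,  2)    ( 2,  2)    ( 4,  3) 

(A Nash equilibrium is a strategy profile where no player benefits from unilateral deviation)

Nash equilibrium: (B, Y), (C, Z)

Work:
Best responses:
  P1 vs X: payoffs [3, 4, 4] → best response B/C (payoff 4)
  P1 vs Y: payoffs [1, 4, 2] → best response B (payoff 4)
  P1 vs Z: payoffs [2, 4, 4] → best response B/C (payoff 4)
  P2 vs A: payoffs [1, 2, 1] → best response Y (payoff 2)
  P2 vs B: payoffs [1, 4, 2] → best response Y (payoff 4)
  P2 vs C: payoffs [2, 2, 3] → best response Z (payoff 3)
Mutual best responses: (B,Y), (C,Z) → Nash equilibria.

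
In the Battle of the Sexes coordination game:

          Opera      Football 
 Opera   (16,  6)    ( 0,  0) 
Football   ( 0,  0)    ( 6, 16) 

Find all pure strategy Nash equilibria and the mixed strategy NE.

Pure NE: (Opera, Opera) and (Football, Football); Mixed NE: p = 0.7273, q = 0.2727

Work:
Check pure NE:
(Opera, Opera): (16, 6) - no unilateral deviation beneficial
(Football, Football): (6, 16) - no unilateral deviation beneficial
Mixed NE: P1 plays Opera with p = 0.7273, P2 plays Opera with q = 0.2727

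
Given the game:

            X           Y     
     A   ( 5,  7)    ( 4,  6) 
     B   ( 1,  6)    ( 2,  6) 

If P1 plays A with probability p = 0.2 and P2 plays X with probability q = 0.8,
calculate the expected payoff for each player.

E[P1] = 1.92, E[P2] = 6.16

Work:
E[P1] = p·q·π₁(A,X) + p·(1-q)·π₁(A,Y) + (1-p)·q·π₁(B,X) + (1-p)·(1-q)·π₁(B,Y)
= 0.2·0.8·5 + 0.2·0.2·4 + 0.8·0.8·1 + 0.8·0.2·2
= 1.92

E[P2] = 6.16 (similar calculation)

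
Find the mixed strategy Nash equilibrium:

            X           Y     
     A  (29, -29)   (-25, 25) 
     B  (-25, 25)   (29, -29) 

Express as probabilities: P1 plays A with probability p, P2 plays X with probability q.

p = 0.5, q = 0.5

Work:
Find probabilities that make opponent indifferent:
P2 chooses q to make P1 indifferent between A and B
P1 chooses p to make P2 indifferent between X and Y
Mixed NE: P1 plays (A: 0.5, B: 0.5), P2 plays (X: 0.5, Y: 0.5)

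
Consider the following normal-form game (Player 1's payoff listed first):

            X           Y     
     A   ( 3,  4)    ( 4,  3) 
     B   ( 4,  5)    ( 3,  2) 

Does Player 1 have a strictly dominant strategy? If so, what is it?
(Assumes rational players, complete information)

No strictly dominant strategy exists for Player 1

Work:
A strategy strictly dominates another if it gives a strictly higher payoff against every opponent action. Compare each pair of P1's strategies column-by-column:
  A vs B: [3 vs 4, 4 vs 3] → A does not strictly dominate B (column X: 3 ≤ 4)
  B vs A: [4 vs 3, 3 vs 4] → B does not strictly dominate A (column Y: 3 ≤ 4)
No single strategy strictly dominates all others → no strictly dominant strategy.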